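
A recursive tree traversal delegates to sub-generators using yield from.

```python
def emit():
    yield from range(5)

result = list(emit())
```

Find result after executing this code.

Step 1: yield from delegates to the iterable, yielding each element.
Step 2: Collected values: [0, 1, 2, 3, 4].
Therefore result = [0, 1, 2, 3, 4].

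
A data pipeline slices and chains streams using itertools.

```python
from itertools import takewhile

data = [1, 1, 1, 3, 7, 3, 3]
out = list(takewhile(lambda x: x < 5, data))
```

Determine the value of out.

Step 1: takewhile stops at first element >= 5:
  1 < 5: take
  1 < 5: take
  1 < 5: take
  3 < 5: take
  7 >= 5: stop
Therefore out = [1, 1, 1, 3].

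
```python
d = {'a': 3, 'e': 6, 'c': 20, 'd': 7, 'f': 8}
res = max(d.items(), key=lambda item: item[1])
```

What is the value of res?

Step 1: Find item with maximum value:
  ('a', 3)
  ('e', 6)
  ('c', 20)
  ('d', 7)
  ('f', 8)
Step 2: Maximum value is 20 at key 'c'.
Therefore res = ('c', 20).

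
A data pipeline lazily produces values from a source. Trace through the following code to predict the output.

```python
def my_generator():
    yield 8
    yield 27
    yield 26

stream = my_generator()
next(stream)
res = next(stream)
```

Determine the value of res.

Step 1: my_generator() creates a generator.
Step 2: next(stream) yields 8 (consumed and discarded).
Step 3: next(stream) yields 27, assigned to res.
Therefore res = 27.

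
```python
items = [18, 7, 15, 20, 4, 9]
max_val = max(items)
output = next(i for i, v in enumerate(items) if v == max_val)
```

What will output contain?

Step 1: max([18, 7, 15, 20, 4, 9]) = 20.
Step 2: Find first index where value == 20:
  Index 0: 18 != 20
  Index 1: 7 != 20
  Index 2: 15 != 20
  Index 3: 20 == 20, found!
Therefore output = 3.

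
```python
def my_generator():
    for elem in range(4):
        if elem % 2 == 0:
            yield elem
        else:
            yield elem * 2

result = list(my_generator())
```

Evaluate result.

Step 1: For each elem in range(4), yield elem if even, else elem*2:
  elem=0 (even): yield 0
  elem=1 (odd): yield 1*2 = 2
  elem=2 (even): yield 2
  elem=3 (odd): yield 3*2 = 6
Therefore result = [0, 2, 2, 6].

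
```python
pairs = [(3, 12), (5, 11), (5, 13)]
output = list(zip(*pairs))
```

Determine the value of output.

Step 1: zip(*pairs) transposes: unzips [(3, 12), (5, 11), (5, 13)] into separate sequences.
Step 2: First elements: (3, 5, 5), second elements: (12, 11, 13).
Therefore output = [(3, 5, 5), (12, 11, 13)].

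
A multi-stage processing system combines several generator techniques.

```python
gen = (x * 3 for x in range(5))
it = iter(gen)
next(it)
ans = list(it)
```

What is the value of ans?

Step 1: Generator produces [0, 3, 6, 9, 12].
Step 2: next(it) consumes first element (0).
Step 3: list(it) collects remaining: [3, 6, 9, 12].
Therefore ans = [3, 6, 9, 12].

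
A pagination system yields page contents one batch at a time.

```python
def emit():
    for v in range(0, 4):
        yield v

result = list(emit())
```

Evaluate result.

Step 1: The generator yields each value from range(0, 4).
Step 2: list() consumes all yields: [0, 1, 2, 3].
Therefore result = [0, 1, 2, 3].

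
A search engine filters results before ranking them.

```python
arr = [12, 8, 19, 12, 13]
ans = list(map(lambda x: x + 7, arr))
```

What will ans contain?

Step 1: Apply lambda x: x + 7 to each element:
  12 -> 19
  8 -> 15
  19 -> 26
  12 -> 19
  13 -> 20
Therefore ans = [19, 15, 26, 19, 20].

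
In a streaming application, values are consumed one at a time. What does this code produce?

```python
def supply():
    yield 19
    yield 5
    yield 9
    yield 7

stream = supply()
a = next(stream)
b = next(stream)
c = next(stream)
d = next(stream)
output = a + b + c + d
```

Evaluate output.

Step 1: Create generator and consume all values:
  a = next(stream) = 19
  b = next(stream) = 5
  c = next(stream) = 9
  d = next(stream) = 7
Step 2: output = 19 + 5 + 9 + 7 = 40.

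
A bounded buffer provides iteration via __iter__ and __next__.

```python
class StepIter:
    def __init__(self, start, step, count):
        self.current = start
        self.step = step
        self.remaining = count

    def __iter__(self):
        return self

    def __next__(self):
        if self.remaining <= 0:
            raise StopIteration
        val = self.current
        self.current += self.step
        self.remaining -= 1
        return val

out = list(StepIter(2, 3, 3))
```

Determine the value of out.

Step 1: StepIter starts at 2, increments by 3, for 3 steps:
  Yield 2, then current += 3
  Yield 5, then current += 3
  Yield 8, then current += 3
Therefore out = [2, 5, 8].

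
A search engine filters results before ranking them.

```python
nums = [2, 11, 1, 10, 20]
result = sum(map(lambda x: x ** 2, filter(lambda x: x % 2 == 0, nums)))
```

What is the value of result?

Step 1: Filter even numbers from [2, 11, 1, 10, 20]: [2, 10, 20]
Step 2: Square each: [4, 100, 400]
Step 3: Sum = 504.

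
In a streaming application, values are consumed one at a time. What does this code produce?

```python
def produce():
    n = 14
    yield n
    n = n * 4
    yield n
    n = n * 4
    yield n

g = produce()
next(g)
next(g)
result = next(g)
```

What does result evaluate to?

Step 1: Trace through generator execution:
  Yield 1: n starts at 14, yield 14
  Yield 2: n = 14 * 4 = 56, yield 56
  Yield 3: n = 56 * 4 = 224, yield 224
Step 2: First next() gets 14, second next() gets the second value, third next() yields 224.
Therefore result = 224.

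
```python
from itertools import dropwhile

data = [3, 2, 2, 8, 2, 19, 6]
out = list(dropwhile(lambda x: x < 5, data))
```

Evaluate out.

Step 1: dropwhile drops elements while < 5:
  3 < 5: dropped
  2 < 5: dropped
  2 < 5: dropped
  8: kept (dropping stopped)
Step 2: Remaining elements kept regardless of condition.
Therefore out = [8, 2, 19, 6].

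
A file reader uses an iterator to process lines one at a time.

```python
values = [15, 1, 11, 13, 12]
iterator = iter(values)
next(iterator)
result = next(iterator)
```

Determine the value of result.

Step 1: Create iterator over [15, 1, 11, 13, 12].
Step 2: next() consumes 15.
Step 3: next() returns 1.
Therefore result = 1.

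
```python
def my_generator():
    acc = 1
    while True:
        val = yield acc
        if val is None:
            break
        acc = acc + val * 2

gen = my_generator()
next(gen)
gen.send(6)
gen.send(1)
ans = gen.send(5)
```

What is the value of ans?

Step 1: next() -> yield acc=1.
Step 2: send(6) -> val=6, acc = 1 + 6*2 = 13, yield 13.
Step 3: send(1) -> val=1, acc = 13 + 1*2 = 15, yield 15.
Step 4: send(5) -> val=5, acc = 15 + 5*2 = 25, yield 25.
Therefore ans = 25.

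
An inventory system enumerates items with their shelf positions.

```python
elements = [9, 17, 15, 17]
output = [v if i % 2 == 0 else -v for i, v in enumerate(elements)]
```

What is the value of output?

Step 1: For each (i, v), keep v if i is even, negate if odd:
  i=0 (even): keep 9
  i=1 (odd): negate to -17
  i=2 (even): keep 15
  i=3 (odd): negate to -17
Therefore output = [9, -17, 15, -17].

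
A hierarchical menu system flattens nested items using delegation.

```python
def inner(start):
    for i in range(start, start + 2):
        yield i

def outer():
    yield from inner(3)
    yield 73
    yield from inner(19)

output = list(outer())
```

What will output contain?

Step 1: outer() delegates to inner(3):
  yield 3
  yield 4
Step 2: yield 73
Step 3: Delegates to inner(19):
  yield 19
  yield 20
Therefore output = [3, 4, 73, 19, 20].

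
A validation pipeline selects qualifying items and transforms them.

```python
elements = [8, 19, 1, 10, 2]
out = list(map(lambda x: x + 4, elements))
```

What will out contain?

Step 1: Apply lambda x: x + 4 to each element:
  8 -> 12
  19 -> 23
  1 -> 5
  10 -> 14
  2 -> 6
Therefore out = [12, 23, 5, 14, 6].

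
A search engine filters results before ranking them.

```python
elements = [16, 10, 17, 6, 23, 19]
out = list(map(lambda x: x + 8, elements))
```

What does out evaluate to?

Step 1: Apply lambda x: x + 8 to each element:
  16 -> 24
  10 -> 18
  17 -> 25
  6 -> 14
  23 -> 31
  19 -> 27
Therefore out = [24, 18, 25, 14, 31, 27].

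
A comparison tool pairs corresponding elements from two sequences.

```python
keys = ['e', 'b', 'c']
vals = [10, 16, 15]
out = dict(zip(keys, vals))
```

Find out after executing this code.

Step 1: zip pairs keys with values:
  'e' -> 10
  'b' -> 16
  'c' -> 15
Therefore out = {'e': 10, 'b': 16, 'c': 15}.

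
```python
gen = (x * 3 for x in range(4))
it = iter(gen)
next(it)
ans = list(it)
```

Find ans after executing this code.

Step 1: Generator produces [0, 3, 6, 9].
Step 2: next(it) consumes first element (0).
Step 3: list(it) collects remaining: [3, 6, 9].
Therefore ans = [3, 6, 9].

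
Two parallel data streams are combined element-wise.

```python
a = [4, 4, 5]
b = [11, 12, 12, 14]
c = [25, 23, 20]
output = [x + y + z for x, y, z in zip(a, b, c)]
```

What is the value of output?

Step 1: zip three lists (truncates to shortest, len=3):
  4 + 11 + 25 = 40
  4 + 12 + 23 = 39
  5 + 12 + 20 = 37
Therefore output = [40, 39, 37].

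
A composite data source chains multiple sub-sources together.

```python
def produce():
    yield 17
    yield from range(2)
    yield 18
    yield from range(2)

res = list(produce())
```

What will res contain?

Step 1: Trace yields in order:
  yield 17
  yield 0
  yield 1
  yield 18
  yield 0
  yield 1
Therefore res = [17, 0, 1, 18, 0, 1].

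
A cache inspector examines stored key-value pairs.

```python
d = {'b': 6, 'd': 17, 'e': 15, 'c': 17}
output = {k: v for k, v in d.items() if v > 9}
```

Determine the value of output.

Step 1: Filter items where value > 9:
  'b': 6 <= 9: removed
  'd': 17 > 9: kept
  'e': 15 > 9: kept
  'c': 17 > 9: kept
Therefore output = {'d': 17, 'e': 15, 'c': 17}.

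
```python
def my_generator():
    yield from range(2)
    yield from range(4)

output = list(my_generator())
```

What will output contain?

Step 1: Trace yields in order:
  yield 0
  yield 1
  yield 0
  yield 1
  yield 2
  yield 3
Therefore output = [0, 1, 0, 1, 2, 3].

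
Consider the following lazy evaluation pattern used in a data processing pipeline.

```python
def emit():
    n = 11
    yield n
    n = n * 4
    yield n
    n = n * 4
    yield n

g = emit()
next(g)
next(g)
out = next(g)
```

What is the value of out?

Step 1: Trace through generator execution:
  Yield 1: n starts at 11, yield 11
  Yield 2: n = 11 * 4 = 44, yield 44
  Yield 3: n = 44 * 4 = 176, yield 176
Step 2: First next() gets 11, second next() gets the second value, third next() yields 176.
Therefore out = 176.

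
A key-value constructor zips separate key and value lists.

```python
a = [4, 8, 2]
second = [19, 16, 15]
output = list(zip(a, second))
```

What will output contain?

Step 1: zip pairs elements at same index:
  Index 0: (4, 19)
  Index 1: (8, 16)
  Index 2: (2, 15)
Therefore output = [(4, 19), (8, 16), (2, 15)].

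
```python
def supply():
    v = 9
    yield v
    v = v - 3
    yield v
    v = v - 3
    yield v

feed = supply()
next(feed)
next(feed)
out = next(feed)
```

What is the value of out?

Step 1: Trace through generator execution:
  Yield 1: v starts at 9, yield 9
  Yield 2: v = 9 - 3 = 6, yield 6
  Yield 3: v = 6 - 3 = 3, yield 3
Step 2: First next() gets 9, second next() gets the second value, third next() yields 3.
Therefore out = 3.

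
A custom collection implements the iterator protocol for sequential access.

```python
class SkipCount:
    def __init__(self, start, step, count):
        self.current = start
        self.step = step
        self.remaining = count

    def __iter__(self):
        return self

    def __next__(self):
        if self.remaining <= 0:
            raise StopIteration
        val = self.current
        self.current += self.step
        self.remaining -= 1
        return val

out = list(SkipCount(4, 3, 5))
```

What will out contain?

Step 1: SkipCount starts at 4, increments by 3, for 5 steps:
  Yield 4, then current += 3
  Yield 7, then current += 3
  Yield 10, then current += 3
  Yield 13, then current += 3
  Yield 16, then current += 3
Therefore out = [4, 7, 10, 13, 16].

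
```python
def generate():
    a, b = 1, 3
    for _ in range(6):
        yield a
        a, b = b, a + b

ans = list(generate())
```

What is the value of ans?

Step 1: Fibonacci-like sequence starting with a=1, b=3:
  Iteration 1: yield a=1, then a,b = 3,4
  Iteration 2: yield a=3, then a,b = 4,7
  Iteration 3: yield a=4, then a,b = 7,11
  Iteration 4: yield a=7, then a,b = 11,18
  Iteration 5: yield a=11, then a,b = 18,29
  Iteration 6: yield a=18, then a,b = 29,47
Therefore ans = [1, 3, 4, 7, 11, 18].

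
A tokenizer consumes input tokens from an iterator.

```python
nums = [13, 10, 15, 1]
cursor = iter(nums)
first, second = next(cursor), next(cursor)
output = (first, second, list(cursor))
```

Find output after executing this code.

Step 1: Create iterator over [13, 10, 15, 1].
Step 2: first = 13, second = 10.
Step 3: Remaining elements: [15, 1].
Therefore output = (13, 10, [15, 1]).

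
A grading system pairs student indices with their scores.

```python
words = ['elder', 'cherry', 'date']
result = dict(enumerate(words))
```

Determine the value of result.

Step 1: enumerate pairs indices with words:
  0 -> 'elder'
  1 -> 'cherry'
  2 -> 'date'
Therefore result = {0: 'elder', 1: 'cherry', 2: 'date'}.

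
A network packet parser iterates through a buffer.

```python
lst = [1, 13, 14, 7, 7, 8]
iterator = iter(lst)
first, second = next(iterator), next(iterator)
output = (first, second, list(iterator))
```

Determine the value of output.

Step 1: Create iterator over [1, 13, 14, 7, 7, 8].
Step 2: first = 1, second = 13.
Step 3: Remaining elements: [14, 7, 7, 8].
Therefore output = (1, 13, [14, 7, 7, 8]).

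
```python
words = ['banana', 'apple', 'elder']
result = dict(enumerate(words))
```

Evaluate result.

Step 1: enumerate pairs indices with words:
  0 -> 'banana'
  1 -> 'apple'
  2 -> 'elder'
Therefore result = {0: 'banana', 1: 'apple', 2: 'elder'}.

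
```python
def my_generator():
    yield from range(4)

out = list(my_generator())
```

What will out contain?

Step 1: yield from delegates to the iterable, yielding each element.
Step 2: Collected values: [0, 1, 2, 3].
Therefore out = [0, 1, 2, 3].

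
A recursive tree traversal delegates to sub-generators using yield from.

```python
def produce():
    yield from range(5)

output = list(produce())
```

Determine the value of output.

Step 1: yield from delegates to the iterable, yielding each element.
Step 2: Collected values: [0, 1, 2, 3, 4].
Therefore output = [0, 1, 2, 3, 4].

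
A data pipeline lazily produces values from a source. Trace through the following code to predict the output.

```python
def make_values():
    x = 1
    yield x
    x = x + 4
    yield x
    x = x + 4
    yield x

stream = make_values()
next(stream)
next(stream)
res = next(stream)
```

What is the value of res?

Step 1: Trace through generator execution:
  Yield 1: x starts at 1, yield 1
  Yield 2: x = 1 + 4 = 5, yield 5
  Yield 3: x = 5 + 4 = 9, yield 9
Step 2: First next() gets 1, second next() gets the second value, third next() yields 9.
Therefore res = 9.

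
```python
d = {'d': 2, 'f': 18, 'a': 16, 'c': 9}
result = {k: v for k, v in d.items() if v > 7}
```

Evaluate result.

Step 1: Filter items where value > 7:
  'd': 2 <= 7: removed
  'f': 18 > 7: kept
  'a': 16 > 7: kept
  'c': 9 > 7: kept
Therefore result = {'f': 18, 'a': 16, 'c': 9}.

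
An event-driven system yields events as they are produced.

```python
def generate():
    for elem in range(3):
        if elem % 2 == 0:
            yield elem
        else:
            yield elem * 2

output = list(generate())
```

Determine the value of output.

Step 1: For each elem in range(3), yield elem if even, else elem*2:
  elem=0 (even): yield 0
  elem=1 (odd): yield 1*2 = 2
  elem=2 (even): yield 2
Therefore output = [0, 2, 2].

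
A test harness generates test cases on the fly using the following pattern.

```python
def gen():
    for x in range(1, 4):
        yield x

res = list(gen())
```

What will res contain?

Step 1: The generator yields each value from range(1, 4).
Step 2: list() consumes all yields: [1, 2, 3].
Therefore res = [1, 2, 3].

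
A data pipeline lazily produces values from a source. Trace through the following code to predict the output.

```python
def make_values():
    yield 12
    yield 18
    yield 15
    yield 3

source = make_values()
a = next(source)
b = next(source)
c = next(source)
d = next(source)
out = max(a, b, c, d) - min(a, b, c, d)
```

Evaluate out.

Step 1: Create generator and consume all values:
  a = next(source) = 12
  b = next(source) = 18
  c = next(source) = 15
  d = next(source) = 3
Step 2: max = 18, min = 3, out = 18 - 3 = 15.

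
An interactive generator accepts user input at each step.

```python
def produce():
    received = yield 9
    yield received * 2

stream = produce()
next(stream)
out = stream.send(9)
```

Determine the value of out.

Step 1: next(stream) advances to first yield, producing 9.
Step 2: send(9) resumes, received = 9.
Step 3: yield received * 2 = 9 * 2 = 18.
Therefore out = 18.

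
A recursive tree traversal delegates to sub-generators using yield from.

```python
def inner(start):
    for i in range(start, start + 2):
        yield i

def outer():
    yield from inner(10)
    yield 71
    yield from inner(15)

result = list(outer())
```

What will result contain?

Step 1: outer() delegates to inner(10):
  yield 10
  yield 11
Step 2: yield 71
Step 3: Delegates to inner(15):
  yield 15
  yield 16
Therefore result = [10, 11, 71, 15, 16].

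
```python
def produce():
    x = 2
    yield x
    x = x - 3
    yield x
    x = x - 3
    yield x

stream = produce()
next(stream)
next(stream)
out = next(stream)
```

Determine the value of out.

Step 1: Trace through generator execution:
  Yield 1: x starts at 2, yield 2
  Yield 2: x = 2 - 3 = -1, yield -1
  Yield 3: x = -1 - 3 = -4, yield -4
Step 2: First next() gets 2, second next() gets the second value, third next() yields -4.
Therefore out = -4.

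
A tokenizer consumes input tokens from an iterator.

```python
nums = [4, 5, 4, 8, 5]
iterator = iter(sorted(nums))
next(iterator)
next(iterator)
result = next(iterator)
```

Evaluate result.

Step 1: sorted([4, 5, 4, 8, 5]) = [4, 4, 5, 5, 8].
Step 2: Create iterator and skip 2 elements.
Step 3: next() returns 5.
Therefore result = 5.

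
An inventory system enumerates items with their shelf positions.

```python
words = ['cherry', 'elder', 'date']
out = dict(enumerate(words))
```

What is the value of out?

Step 1: enumerate pairs indices with words:
  0 -> 'cherry'
  1 -> 'elder'
  2 -> 'date'
Therefore out = {0: 'cherry', 1: 'elder', 2: 'date'}.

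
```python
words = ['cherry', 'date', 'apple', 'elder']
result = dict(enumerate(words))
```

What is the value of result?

Step 1: enumerate pairs indices with words:
  0 -> 'cherry'
  1 -> 'date'
  2 -> 'apple'
  3 -> 'elder'
Therefore result = {0: 'cherry', 1: 'date', 2: 'apple', 3: 'elder'}.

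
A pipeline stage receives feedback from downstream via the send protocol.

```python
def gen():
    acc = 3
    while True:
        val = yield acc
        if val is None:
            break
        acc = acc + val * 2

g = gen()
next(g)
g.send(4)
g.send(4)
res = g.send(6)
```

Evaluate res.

Step 1: next() -> yield acc=3.
Step 2: send(4) -> val=4, acc = 3 + 4*2 = 11, yield 11.
Step 3: send(4) -> val=4, acc = 11 + 4*2 = 19, yield 19.
Step 4: send(6) -> val=6, acc = 19 + 6*2 = 31, yield 31.
Therefore res = 31.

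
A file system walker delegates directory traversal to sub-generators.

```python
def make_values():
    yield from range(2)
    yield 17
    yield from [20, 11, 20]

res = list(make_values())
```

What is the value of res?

Step 1: Trace yields in order:
  yield 0
  yield 1
  yield 17
  yield 20
  yield 11
  yield 20
Therefore res = [0, 1, 17, 20, 11, 20].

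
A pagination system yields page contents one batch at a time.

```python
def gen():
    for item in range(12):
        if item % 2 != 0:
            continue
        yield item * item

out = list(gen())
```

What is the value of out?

Step 1: Only yield item**2 when item is divisible by 2:
  item=0: 0 % 2 == 0, yield 0**2 = 0
  item=2: 2 % 2 == 0, yield 2**2 = 4
  item=4: 4 % 2 == 0, yield 4**2 = 16
  item=6: 6 % 2 == 0, yield 6**2 = 36
  item=8: 8 % 2 == 0, yield 8**2 = 64
  item=10: 10 % 2 == 0, yield 10**2 = 100
Therefore out = [0, 4, 16, 36, 64, 100].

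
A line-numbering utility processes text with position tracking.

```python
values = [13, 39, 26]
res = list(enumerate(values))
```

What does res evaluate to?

Step 1: enumerate pairs each element with its index:
  (0, 13)
  (1, 39)
  (2, 26)
Therefore res = [(0, 13), (1, 39), (2, 26)].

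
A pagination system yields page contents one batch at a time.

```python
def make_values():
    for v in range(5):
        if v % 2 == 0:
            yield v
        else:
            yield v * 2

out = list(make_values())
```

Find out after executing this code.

Step 1: For each v in range(5), yield v if even, else v*2:
  v=0 (even): yield 0
  v=1 (odd): yield 1*2 = 2
  v=2 (even): yield 2
  v=3 (odd): yield 3*2 = 6
  v=4 (even): yield 4
Therefore out = [0, 2, 2, 6, 4].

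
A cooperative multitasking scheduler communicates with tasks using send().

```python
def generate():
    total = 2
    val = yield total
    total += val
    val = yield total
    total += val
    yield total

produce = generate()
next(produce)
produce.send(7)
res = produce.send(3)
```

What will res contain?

Step 1: next() -> yield total=2.
Step 2: send(7) -> val=7, total = 2+7 = 9, yield 9.
Step 3: send(3) -> val=3, total = 9+3 = 12, yield 12.
Therefore res = 12.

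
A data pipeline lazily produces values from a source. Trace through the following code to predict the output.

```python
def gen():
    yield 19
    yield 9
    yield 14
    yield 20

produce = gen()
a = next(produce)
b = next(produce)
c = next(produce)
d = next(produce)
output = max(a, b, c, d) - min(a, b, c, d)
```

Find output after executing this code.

Step 1: Create generator and consume all values:
  a = next(produce) = 19
  b = next(produce) = 9
  c = next(produce) = 14
  d = next(produce) = 20
Step 2: max = 20, min = 9, output = 20 - 9 = 11.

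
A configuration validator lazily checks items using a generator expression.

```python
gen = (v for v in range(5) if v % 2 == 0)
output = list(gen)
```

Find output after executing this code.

Step 1: Filter range(5) keeping only even values:
  v=0: even, included
  v=1: odd, excluded
  v=2: even, included
  v=3: odd, excluded
  v=4: even, included
Therefore output = [0, 2, 4].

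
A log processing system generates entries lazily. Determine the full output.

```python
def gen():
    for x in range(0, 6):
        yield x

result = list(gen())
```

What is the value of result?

Step 1: The generator yields each value from range(0, 6).
Step 2: list() consumes all yields: [0, 1, 2, 3, 4, 5].
Therefore result = [0, 1, 2, 3, 4, 5].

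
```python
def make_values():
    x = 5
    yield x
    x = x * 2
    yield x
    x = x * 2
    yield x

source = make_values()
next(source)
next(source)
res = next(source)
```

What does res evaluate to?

Step 1: Trace through generator execution:
  Yield 1: x starts at 5, yield 5
  Yield 2: x = 5 * 2 = 10, yield 10
  Yield 3: x = 10 * 2 = 20, yield 20
Step 2: First next() gets 5, second next() gets the second value, third next() yields 20.
Therefore res = 20.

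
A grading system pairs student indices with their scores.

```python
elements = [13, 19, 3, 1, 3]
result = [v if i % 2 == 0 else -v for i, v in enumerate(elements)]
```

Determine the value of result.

Step 1: For each (i, v), keep v if i is even, negate if odd:
  i=0 (even): keep 13
  i=1 (odd): negate to -19
  i=2 (even): keep 3
  i=3 (odd): negate to -1
  i=4 (even): keep 3
Therefore result = [13, -19, 3, -1, 3].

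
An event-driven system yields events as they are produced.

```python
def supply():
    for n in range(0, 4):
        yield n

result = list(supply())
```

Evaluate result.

Step 1: The generator yields each value from range(0, 4).
Step 2: list() consumes all yields: [0, 1, 2, 3].
Therefore result = [0, 1, 2, 3].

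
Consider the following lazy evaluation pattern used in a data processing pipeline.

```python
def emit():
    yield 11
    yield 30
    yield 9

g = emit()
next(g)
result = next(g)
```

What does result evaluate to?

Step 1: emit() creates a generator.
Step 2: next(g) yields 11 (consumed and discarded).
Step 3: next(g) yields 30, assigned to result.
Therefore result = 30.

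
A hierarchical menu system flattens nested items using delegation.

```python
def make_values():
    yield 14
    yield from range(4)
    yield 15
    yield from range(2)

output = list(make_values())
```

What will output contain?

Step 1: Trace yields in order:
  yield 14
  yield 0
  yield 1
  yield 2
  yield 3
  yield 15
  yield 0
  yield 1
Therefore output = [14, 0, 1, 2, 3, 15, 0, 1].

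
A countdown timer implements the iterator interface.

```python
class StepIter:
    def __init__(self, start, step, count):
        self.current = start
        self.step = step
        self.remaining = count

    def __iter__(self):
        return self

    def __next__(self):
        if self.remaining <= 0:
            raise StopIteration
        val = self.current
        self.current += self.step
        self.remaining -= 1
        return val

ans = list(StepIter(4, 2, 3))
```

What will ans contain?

Step 1: StepIter starts at 4, increments by 2, for 3 steps:
  Yield 4, then current += 2
  Yield 6, then current += 2
  Yield 8, then current += 2
Therefore ans = [4, 6, 8].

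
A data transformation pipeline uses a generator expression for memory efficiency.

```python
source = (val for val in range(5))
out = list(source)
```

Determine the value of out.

Step 1: Generator expression iterates range(5): [0, 1, 2, 3, 4].
Step 2: list() collects all values.
Therefore out = [0, 1, 2, 3, 4].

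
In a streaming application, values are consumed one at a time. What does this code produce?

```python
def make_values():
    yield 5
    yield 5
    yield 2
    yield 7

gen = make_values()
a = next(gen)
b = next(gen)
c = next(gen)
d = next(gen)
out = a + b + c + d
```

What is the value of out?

Step 1: Create generator and consume all values:
  a = next(gen) = 5
  b = next(gen) = 5
  c = next(gen) = 2
  d = next(gen) = 7
Step 2: out = 5 + 5 + 2 + 7 = 19.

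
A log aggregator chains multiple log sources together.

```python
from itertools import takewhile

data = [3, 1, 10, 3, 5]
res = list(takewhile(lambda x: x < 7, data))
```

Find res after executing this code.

Step 1: takewhile stops at first element >= 7:
  3 < 7: take
  1 < 7: take
  10 >= 7: stop
Therefore res = [3, 1].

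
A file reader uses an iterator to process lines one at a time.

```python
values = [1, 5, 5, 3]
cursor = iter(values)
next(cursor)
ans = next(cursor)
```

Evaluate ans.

Step 1: Create iterator over [1, 5, 5, 3].
Step 2: next() consumes 1.
Step 3: next() returns 5.
Therefore ans = 5.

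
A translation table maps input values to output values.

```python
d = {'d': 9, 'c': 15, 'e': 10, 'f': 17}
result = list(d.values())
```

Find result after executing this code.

Step 1: d.values() returns the dictionary values in insertion order.
Therefore result = [9, 15, 10, 17].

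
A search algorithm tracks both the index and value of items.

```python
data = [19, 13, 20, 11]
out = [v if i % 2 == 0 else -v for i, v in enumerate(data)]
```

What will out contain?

Step 1: For each (i, v), keep v if i is even, negate if odd:
  i=0 (even): keep 19
  i=1 (odd): negate to -13
  i=2 (even): keep 20
  i=3 (odd): negate to -11
Therefore out = [19, -13, 20, -11].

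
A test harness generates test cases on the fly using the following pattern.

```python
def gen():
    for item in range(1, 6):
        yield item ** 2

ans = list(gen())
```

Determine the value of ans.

Step 1: For each item in range(1, 6), yield item**2:
  item=1: yield 1**2 = 1
  item=2: yield 2**2 = 4
  item=3: yield 3**2 = 9
  item=4: yield 4**2 = 16
  item=5: yield 5**2 = 25
Therefore ans = [1, 4, 9, 16, 25].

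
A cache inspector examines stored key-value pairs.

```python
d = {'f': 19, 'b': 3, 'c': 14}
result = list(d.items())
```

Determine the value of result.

Step 1: d.items() returns (key, value) pairs in insertion order.
Therefore result = [('f', 19), ('b', 3), ('c', 14)].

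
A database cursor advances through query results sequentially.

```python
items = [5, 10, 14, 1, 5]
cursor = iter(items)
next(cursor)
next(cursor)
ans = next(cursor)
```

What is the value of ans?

Step 1: Create iterator over [5, 10, 14, 1, 5].
Step 2: next() consumes 5.
Step 3: next() consumes 10.
Step 4: next() returns 14.
Therefore ans = 14.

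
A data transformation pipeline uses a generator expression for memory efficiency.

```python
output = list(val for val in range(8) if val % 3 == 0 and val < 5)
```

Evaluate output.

Step 1: Filter range(8) where val % 3 == 0 and val < 5:
  val=0: both conditions met, included
  val=1: excluded (1 % 3 != 0)
  val=2: excluded (2 % 3 != 0)
  val=3: both conditions met, included
  val=4: excluded (4 % 3 != 0)
  val=5: excluded (5 % 3 != 0, 5 >= 5)
  val=6: excluded (6 >= 5)
  val=7: excluded (7 % 3 != 0, 7 >= 5)
Therefore output = [0, 3].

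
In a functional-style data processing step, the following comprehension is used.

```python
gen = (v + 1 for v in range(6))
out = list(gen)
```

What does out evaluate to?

Step 1: For each v in range(6), compute v+1:
  v=0: 0+1 = 1
  v=1: 1+1 = 2
  v=2: 2+1 = 3
  v=3: 3+1 = 4
  v=4: 4+1 = 5
  v=5: 5+1 = 6
Therefore out = [1, 2, 3, 4, 5, 6].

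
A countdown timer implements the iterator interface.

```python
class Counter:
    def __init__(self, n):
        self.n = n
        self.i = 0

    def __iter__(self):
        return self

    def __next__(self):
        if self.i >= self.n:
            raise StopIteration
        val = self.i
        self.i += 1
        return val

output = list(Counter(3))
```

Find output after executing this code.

Step 1: Counter(3) creates an iterator counting 0 to 2.
Step 2: list() consumes all values: [0, 1, 2].
Therefore output = [0, 1, 2].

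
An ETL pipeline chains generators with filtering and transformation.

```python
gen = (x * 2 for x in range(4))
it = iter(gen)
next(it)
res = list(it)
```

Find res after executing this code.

Step 1: Generator produces [0, 2, 4, 6].
Step 2: next(it) consumes first element (0).
Step 3: list(it) collects remaining: [2, 4, 6].
Therefore res = [2, 4, 6].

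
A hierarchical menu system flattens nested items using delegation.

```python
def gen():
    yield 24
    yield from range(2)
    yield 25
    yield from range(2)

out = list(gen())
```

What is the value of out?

Step 1: Trace yields in order:
  yield 24
  yield 0
  yield 1
  yield 25
  yield 0
  yield 1
Therefore out = [24, 0, 1, 25, 0, 1].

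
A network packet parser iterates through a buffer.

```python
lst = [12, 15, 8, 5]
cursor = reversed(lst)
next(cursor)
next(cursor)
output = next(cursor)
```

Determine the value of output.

Step 1: reversed([12, 15, 8, 5]) gives iterator: [5, 8, 15, 12].
Step 2: First next() = 5, second next() = 8.
Step 3: Third next() = 15.
Therefore output = 15.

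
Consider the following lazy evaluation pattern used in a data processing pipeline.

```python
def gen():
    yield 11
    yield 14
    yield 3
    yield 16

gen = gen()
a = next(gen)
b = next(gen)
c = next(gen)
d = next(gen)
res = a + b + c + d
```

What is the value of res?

Step 1: Create generator and consume all values:
  a = next(gen) = 11
  b = next(gen) = 14
  c = next(gen) = 3
  d = next(gen) = 16
Step 2: res = 11 + 14 + 3 + 16 = 44.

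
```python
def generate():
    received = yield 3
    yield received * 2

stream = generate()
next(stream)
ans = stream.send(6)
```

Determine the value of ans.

Step 1: next(stream) advances to first yield, producing 3.
Step 2: send(6) resumes, received = 6.
Step 3: yield received * 2 = 6 * 2 = 12.
Therefore ans = 12.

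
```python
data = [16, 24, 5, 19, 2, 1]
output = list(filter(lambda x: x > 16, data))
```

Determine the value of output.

Step 1: Filter elements > 16:
  16: removed
  24: kept
  5: removed
  19: kept
  2: removed
  1: removed
Therefore output = [24, 19].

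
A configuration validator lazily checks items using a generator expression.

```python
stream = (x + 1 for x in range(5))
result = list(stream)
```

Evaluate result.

Step 1: For each x in range(5), compute x+1:
  x=0: 0+1 = 1
  x=1: 1+1 = 2
  x=2: 2+1 = 3
  x=3: 3+1 = 4
  x=4: 4+1 = 5
Therefore result = [1, 2, 3, 4, 5].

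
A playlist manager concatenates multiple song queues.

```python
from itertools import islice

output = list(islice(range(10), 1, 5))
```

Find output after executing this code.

Step 1: islice(range(10), 1, 5) takes elements at indices [1, 5).
Step 2: Elements: [1, 2, 3, 4].
Therefore output = [1, 2, 3, 4].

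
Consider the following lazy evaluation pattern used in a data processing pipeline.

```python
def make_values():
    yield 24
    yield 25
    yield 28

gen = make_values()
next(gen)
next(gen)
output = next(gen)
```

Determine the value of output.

Step 1: make_values() creates a generator.
Step 2: next(gen) yields 24 (consumed and discarded).
Step 3: next(gen) yields 25 (consumed and discarded).
Step 4: next(gen) yields 28, assigned to output.
Therefore output = 28.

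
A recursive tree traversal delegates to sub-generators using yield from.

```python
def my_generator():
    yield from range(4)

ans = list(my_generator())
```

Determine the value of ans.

Step 1: yield from delegates to the iterable, yielding each element.
Step 2: Collected values: [0, 1, 2, 3].
Therefore ans = [0, 1, 2, 3].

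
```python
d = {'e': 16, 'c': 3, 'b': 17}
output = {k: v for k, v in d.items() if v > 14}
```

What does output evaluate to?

Step 1: Filter items where value > 14:
  'e': 16 > 14: kept
  'c': 3 <= 14: removed
  'b': 17 > 14: kept
Therefore output = {'e': 16, 'b': 17}.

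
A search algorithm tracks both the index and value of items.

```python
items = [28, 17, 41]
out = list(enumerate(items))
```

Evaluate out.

Step 1: enumerate pairs each element with its index:
  (0, 28)
  (1, 17)
  (2, 41)
Therefore out = [(0, 28), (1, 17), (2, 41)].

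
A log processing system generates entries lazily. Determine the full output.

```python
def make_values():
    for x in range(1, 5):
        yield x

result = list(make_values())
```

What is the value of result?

Step 1: The generator yields each value from range(1, 5).
Step 2: list() consumes all yields: [1, 2, 3, 4].
Therefore result = [1, 2, 3, 4].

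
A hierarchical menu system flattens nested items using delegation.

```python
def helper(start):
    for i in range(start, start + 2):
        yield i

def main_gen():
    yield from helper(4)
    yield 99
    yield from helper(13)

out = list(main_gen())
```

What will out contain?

Step 1: main_gen() delegates to helper(4):
  yield 4
  yield 5
Step 2: yield 99
Step 3: Delegates to helper(13):
  yield 13
  yield 14
Therefore out = [4, 5, 99, 13, 14].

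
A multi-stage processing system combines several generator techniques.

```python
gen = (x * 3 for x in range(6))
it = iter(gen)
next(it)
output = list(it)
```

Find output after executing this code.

Step 1: Generator produces [0, 3, 6, 9, 12, 15].
Step 2: next(it) consumes first element (0).
Step 3: list(it) collects remaining: [3, 6, 9, 12, 15].
Therefore output = [3, 6, 9, 12, 15].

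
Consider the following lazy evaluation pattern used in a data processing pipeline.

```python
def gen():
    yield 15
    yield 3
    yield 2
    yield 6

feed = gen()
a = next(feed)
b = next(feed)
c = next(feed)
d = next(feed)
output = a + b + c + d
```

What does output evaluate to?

Step 1: Create generator and consume all values:
  a = next(feed) = 15
  b = next(feed) = 3
  c = next(feed) = 2
  d = next(feed) = 6
Step 2: output = 15 + 3 + 2 + 6 = 26.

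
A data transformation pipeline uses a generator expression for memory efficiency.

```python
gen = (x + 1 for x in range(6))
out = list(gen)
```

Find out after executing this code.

Step 1: For each x in range(6), compute x+1:
  x=0: 0+1 = 1
  x=1: 1+1 = 2
  x=2: 2+1 = 3
  x=3: 3+1 = 4
  x=4: 4+1 = 5
  x=5: 5+1 = 6
Therefore out = [1, 2, 3, 4, 5, 6].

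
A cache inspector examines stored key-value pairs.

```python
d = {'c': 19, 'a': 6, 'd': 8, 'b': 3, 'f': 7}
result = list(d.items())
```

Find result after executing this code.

Step 1: d.items() returns (key, value) pairs in insertion order.
Therefore result = [('c', 19), ('a', 6), ('d', 8), ('b', 3), ('f', 7)].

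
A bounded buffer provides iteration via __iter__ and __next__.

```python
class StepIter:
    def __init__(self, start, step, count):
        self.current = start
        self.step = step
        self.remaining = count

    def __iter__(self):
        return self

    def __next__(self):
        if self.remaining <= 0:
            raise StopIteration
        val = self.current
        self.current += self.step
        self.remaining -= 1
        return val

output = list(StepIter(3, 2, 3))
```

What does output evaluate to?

Step 1: StepIter starts at 3, increments by 2, for 3 steps:
  Yield 3, then current += 2
  Yield 5, then current += 2
  Yield 7, then current += 2
Therefore output = [3, 5, 7].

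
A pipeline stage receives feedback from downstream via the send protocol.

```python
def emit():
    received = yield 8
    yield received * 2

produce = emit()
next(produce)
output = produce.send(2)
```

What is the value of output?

Step 1: next(produce) advances to first yield, producing 8.
Step 2: send(2) resumes, received = 2.
Step 3: yield received * 2 = 2 * 2 = 4.
Therefore output = 4.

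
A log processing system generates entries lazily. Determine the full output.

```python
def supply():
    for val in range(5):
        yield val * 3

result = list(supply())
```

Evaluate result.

Step 1: For each val in range(5), yield val * 3:
  val=0: yield 0 * 3 = 0
  val=1: yield 1 * 3 = 3
  val=2: yield 2 * 3 = 6
  val=3: yield 3 * 3 = 9
  val=4: yield 4 * 3 = 12
Therefore result = [0, 3, 6, 9, 12].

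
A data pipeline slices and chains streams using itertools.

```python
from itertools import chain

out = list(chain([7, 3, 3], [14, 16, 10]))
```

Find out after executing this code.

Step 1: chain() concatenates iterables: [7, 3, 3] + [14, 16, 10].
Therefore out = [7, 3, 3, 14, 16, 10].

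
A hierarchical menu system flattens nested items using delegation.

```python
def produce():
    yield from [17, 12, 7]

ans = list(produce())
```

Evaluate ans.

Step 1: yield from delegates to the iterable, yielding each element.
Step 2: Collected values: [17, 12, 7].
Therefore ans = [17, 12, 7].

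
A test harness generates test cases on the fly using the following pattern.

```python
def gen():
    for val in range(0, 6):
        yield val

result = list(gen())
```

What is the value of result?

Step 1: The generator yields each value from range(0, 6).
Step 2: list() consumes all yields: [0, 1, 2, 3, 4, 5].
Therefore result = [0, 1, 2, 3, 4, 5].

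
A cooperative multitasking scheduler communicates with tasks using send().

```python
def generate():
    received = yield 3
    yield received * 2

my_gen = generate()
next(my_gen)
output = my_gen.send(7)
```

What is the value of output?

Step 1: next(my_gen) advances to first yield, producing 3.
Step 2: send(7) resumes, received = 7.
Step 3: yield received * 2 = 7 * 2 = 14.
Therefore output = 14.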